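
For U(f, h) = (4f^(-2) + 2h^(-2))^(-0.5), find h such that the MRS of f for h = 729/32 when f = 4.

For CES with ρ = -2, MRS = (4/2)·(h/f)^3.
Setting (4/2)·(h/4)^3 = 729/32 gives (h/4)^3 = 729/64, so h/4 = 2.25 and h = 9.

h = 9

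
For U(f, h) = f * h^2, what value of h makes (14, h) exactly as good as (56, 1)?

h = 2

U(56, 1) = 56.
Set U(14, h) = 56 and solve.
With f = 14: h^2 = 56/14 = 4; taking the square root, h = 2.
Check: U(14, 2) = 56.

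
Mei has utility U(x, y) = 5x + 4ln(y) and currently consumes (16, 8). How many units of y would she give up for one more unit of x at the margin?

MRS = 10

MU_x = 5, MU_y = 4/y.
MRS = 5 ÷ (4/y).
At (16, 8): MRS = 10.
So at (16, 8) the consumer would give up 10 units of y for one more unit of x.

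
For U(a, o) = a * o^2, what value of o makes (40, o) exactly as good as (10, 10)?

o = 5

U(10, 10) = 1000.
Set U(40, o) = 1000 and solve.
With a = 40: o^2 = 1000/40 = 25; taking the square root, o = 5.
Check: U(40, 5) = 1000.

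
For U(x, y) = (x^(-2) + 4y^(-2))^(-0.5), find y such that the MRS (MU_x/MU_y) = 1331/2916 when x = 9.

y = 11

For CES with ρ = -2, MRS = (1/4)·(y/x)^3.
Setting (1/4)·(y/9)^3 = 1331/2916 gives (y/9)^3 = 1331/729, so y/9 = 11/9 and y = 11.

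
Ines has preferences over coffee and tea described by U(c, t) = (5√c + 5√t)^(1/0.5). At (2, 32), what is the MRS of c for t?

For CES with ρ = 0.5, MRS = √(t/c).
At (2, 32): MRS = 4.
So at (2, 32) the consumer would give up 4 units of t for one more unit of c.

MRS = 4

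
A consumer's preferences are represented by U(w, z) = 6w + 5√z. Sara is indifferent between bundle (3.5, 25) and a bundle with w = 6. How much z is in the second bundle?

U(3.5, 25) = 46.
Set U(6, z) = 46 and solve.
With w = 6: 5√z = 46 − 6·6 = 10, so √z = 2 and z = 4.
Check: U(6, 4) = 46.

z = 4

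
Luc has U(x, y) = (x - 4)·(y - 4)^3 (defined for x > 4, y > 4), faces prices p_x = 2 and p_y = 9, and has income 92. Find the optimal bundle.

MU_x = (y−4)^3, MU_y = 3·(x−4)·(y−4)^2.
MRS = (1/3)·(y−4)/(x−4).
Tangency: set MRS = p_x/p_y = 2/9.
So (1/3)·(y − 4)/(x − 4) = 2/9, i.e. (y − 4) = (2/3)·(x − 4).
Rewrite the budget in excess-of-subsistence terms: 2·(x − 4) + 9·(y − 4) = 92 − 2·4 − 9·4 = 48.
Substituting, 8·(x − 4) = 48, so x − 4 = 6 and x* = 10.
Then y − 4 = (2/3)·6 = 4, so y* = 8.

x* = 10, y* = 8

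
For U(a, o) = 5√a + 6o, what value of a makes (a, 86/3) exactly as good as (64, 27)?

a = 36

U(64, 27) = 202.
Set U(a, 86/3) = 202 and solve.
With o = 86/3: 5√a = 202 − 6·86/3 = 30, so √a = 6 and a = 36.
Check: U(36, 86/3) = 202.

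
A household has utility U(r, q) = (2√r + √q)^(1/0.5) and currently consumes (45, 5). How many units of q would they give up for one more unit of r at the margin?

For CES with ρ = 0.5, MRS = (2/1)·√(q/r).
At (45, 5): MRS = 2/3.
The indifference curve has slope −2/3 at this bundle.

MRS = 2/3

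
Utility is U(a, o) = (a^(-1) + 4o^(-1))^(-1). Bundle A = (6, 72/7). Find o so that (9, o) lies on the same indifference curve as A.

U depends on (a, o) only through S = a^(-1) + 4o^(-1), so equal utility means equal S. At (6, 72/7): S = 5/9.
With a = 9: 9^(-1) = 1/9, so 4o^(-1) = 5/9 − 1/9 = 4/9, i.e. o^(-1) = 1/9.
Hence o = 1/(1/9) = 9.
Check: U(9, 9) = 1.8.

o = 9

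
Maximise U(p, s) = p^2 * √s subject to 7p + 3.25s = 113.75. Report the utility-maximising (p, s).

MU_p = 2·p·√s and MU_s = 0.5·p^2·s^(-0.5).
MRS = MU_p/MU_s = (4)·s/p.
Tangency: set MRS = p_p/p_s = 7/3.25 = 28/13.
So (4)·s/p = 28/13, i.e. s = (7/13)·p.
Substitute into the budget 7·p + 3.25·s = 113.75: 8.75·p = 113.75, so p* = 13.
Then s* = (7/13)·13 = 7.

p* = 13, s* = 7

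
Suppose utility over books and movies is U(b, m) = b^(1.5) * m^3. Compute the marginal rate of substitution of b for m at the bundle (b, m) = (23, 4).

MU_b = 1.5·√b·m^3 and MU_m = 3·b^(1.5)·m^2.
MRS = MU_b/MU_m = (0.5)·m/b.
At (23, 4): MRS = 2/23.
That is, one extra unit of b is worth 2/23 units of m at the margin.

MRS = 2/23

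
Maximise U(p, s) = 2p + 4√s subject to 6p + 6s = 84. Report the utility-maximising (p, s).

p* = 13, s* = 1

MU_p = 2, MU_s = 4/(2√s).
MRS = 2 ÷ (4/(2√s)).
Tangency: set MRS = p_p/p_s = 6/6 = 1.
MRS depends only on s: √s = 1 ⇒ √s = 1 ⇒ s* = 1.
From the budget, 6·p = 84 − 6·1 = 78, so p* = 13.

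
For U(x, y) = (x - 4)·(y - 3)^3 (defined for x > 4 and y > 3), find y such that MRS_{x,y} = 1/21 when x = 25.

y = 6

MU_x = (y−3)^3, MU_y = 3·(x−4)·(y−3)^2.
MRS = (1/3)·(y−3)/(x−4).
Substitute x = 25: MRS = (y − 3)/63. Setting this equal to 1/21 gives y − 3 = (1/21)·63 = 3, so y = 6.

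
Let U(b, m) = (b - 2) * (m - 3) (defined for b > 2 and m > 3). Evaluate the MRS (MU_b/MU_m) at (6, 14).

MU_b = (m−3), MU_m = (b−2).
MRS = (m−3)/(b−2).
At (6, 14): MRS = 2.75.
The indifference curve has slope −2.75 at this bundle.

MRS = 2.75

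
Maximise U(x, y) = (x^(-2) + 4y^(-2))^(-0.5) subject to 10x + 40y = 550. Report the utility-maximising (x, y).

x* = 11, y* = 11

For CES with ρ = -2, MRS = (1/4)·(y/x)^3.
Tangency: set MRS = p_x/p_y = 10/40 = 0.25.
So (y/x)^3 = 1; taking the cube root, y/x = 1, i.e. y = x.
Substitute into the budget 10·x + 40·y = 550: 50·x = 550, so x* = 11 and y* = 11.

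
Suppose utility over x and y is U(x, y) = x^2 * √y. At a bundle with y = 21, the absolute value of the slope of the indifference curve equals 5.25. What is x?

MU_x = 2·x·√y and MU_y = 0.5·x^2·y^(-0.5).
MRS = MU_x/MU_y = (4)·y/x.
Substitute y = 21: MRS = 84/x. Setting 84/x = 5.25 gives x = 84/5.25 = 16.

x = 16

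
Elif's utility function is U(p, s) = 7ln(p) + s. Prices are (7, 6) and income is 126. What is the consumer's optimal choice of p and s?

MU_p = 7/p, MU_s = 1.
MRS = 7/p ÷ 1.
Tangency: set MRS = p_p/p_s = 7/6.
MRS depends only on p: 7/p = 7/6 ⇒ p* = 7/(7/6) = 6.
From the budget, 6·s = 126 − 7·6 = 84, so s* = 14.

p* = 6, s* = 14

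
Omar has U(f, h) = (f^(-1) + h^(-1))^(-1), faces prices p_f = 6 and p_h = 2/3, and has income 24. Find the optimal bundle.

For CES with ρ = -1, MRS = (h/f)^2.
Tangency: set MRS = p_f/p_h = 6/(2/3) = 9.
So (h/f)^2 = 9; taking the square root, h/f = 3, i.e. h = 3·f.
Substitute into the budget 6·f + (2/3)·h = 24: 8·f = 24, so f* = 3 and h* = 3·3 = 9.

f* = 3, h* = 9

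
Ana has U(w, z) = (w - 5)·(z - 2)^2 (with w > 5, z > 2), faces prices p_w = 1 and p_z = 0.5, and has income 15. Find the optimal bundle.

MU_w = (z−2)^2, MU_z = 2·(w−5)·(z−2).
MRS = (1/2)·(z−2)/(w−5).
Tangency: set MRS = p_w/p_z = 1/0.5 = 2.
So (1/2)·(z − 2)/(w − 5) = 2, i.e. (z − 2) = 4·(w − 5).
Rewrite the budget in excess-of-subsistence terms: 1·(w − 5) + 0.5·(z − 2) = 15 − 1·5 − 0.5·2 = 9.
Substituting, 3·(w − 5) = 9, so w − 5 = 3 and w* = 8.
Then z − 2 = 4·3 = 12, so z* = 14.

w* = 8, z* = 14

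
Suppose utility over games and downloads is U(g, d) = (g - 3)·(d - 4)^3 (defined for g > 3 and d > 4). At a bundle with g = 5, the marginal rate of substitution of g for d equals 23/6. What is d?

d = 27

MU_g = (d−4)^3, MU_d = 3·(g−3)·(d−4)^2.
MRS = (1/3)·(d−4)/(g−3).
Substitute g = 5: MRS = (d − 4)/6. Setting this equal to 23/6 gives d − 4 = (23/6)·6 = 23, so d = 27.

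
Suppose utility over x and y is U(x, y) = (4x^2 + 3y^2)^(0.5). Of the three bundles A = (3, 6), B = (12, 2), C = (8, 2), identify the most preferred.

Evaluate utility at each bundle:
U(A) = 12.000.
U(B) = 24.249.
U(C) = 16.371.
Highest utility is B, so B ≻ C ≻ A.

Bundle B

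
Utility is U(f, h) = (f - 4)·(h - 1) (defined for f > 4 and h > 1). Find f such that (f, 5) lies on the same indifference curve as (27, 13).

f = 73

U(27, 13) = 276.
Set U(f, 5) = 276 and solve.
With h = 5: (5 − 1) = 4, so (f − 4) = 276/4 = 69.
So f = 4 + 69 = 73.
Check: U(73, 5) = 276.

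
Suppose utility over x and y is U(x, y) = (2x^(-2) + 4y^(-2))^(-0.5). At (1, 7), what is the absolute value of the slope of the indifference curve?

For CES with ρ = -2, MRS = (2/4)·(y/x)^3.
At (1, 7): MRS = 171.5.
So at (1, 7) the consumer would give up 171.5 units of y for one more unit of x.

MRS = 171.5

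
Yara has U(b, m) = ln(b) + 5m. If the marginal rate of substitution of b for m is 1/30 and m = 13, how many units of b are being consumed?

b = 6

MU_b = 1/b, MU_m = 5.
MRS = 1/b ÷ 5.
MRS depends only on b: 0.2/b = 1/30 ⇒ b = 0.2/(1/30) = 6.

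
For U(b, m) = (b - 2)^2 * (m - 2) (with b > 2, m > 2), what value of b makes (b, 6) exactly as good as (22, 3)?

b = 12

U(22, 3) = 400.
Set U(b, 6) = 400 and solve.
With m = 6: (6 − 2) = 4, so (b − 2)^2 = 400/4 = 100.
Taking the square root (with b > 2): b − 2 = 10, so b = 12.
Check: U(12, 6) = 400.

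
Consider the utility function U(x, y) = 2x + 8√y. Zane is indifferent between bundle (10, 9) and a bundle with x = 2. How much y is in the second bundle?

U(10, 9) = 44.
Set U(2, y) = 44 and solve.
With x = 2: 8√y = 44 − 2·2 = 40, so √y = 5 and y = 25.
Check: U(2, 25) = 44.

y = 25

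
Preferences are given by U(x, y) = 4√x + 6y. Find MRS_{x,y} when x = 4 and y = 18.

MU_x = 4/(2√x), MU_y = 6.
MRS = 4/(2√x) ÷ 6.
At (4, 18): MRS = 1/6.
The indifference curve has slope −1/6 at this bundle.

MRS = 1/6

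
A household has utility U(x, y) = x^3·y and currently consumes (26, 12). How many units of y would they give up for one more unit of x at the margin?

MRS = 18/13

MU_x = 3·x^2·y and MU_y = x^3.
MRS = MU_x/MU_y = (3/1)·y/x.
At (26, 12): MRS = 18/13.
The indifference curve has slope −18/13 at this bundle.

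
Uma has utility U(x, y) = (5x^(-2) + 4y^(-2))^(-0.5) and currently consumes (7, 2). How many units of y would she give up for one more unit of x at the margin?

For CES with ρ = -2, MRS = (5/4)·(y/x)^3.
At (7, 2): MRS = 10/343.
The indifference curve has slope −10/343 at this bundle.

MRS = 10/343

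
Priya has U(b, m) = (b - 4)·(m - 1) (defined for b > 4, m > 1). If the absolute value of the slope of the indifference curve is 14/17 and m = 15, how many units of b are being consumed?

MU_b = (m−1), MU_m = (b−4).
MRS = (m−1)/(b−4).
Substitute m = 15: MRS = 14/(b − 4). Setting this equal to 14/17 gives b − 4 = 14/(14/17) = 17, so b = 21.

b = 21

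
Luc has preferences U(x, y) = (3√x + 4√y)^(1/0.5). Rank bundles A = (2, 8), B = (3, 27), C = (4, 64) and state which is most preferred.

Bundle C

Evaluate utility at each bundle:
U(A) = 242.000.
U(B) = 675.000.
U(C) = 1444.000.
Highest utility is C, so C ≻ B ≻ A.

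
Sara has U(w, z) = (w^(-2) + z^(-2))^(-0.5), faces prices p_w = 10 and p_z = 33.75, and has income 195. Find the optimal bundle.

w* = 6, z* = 4

For CES with ρ = -2, MRS = (z/w)^3.
Tangency: set MRS = p_w/p_z = 10/33.75 = 8/27.
So (z/w)^3 = 8/27; taking the cube root, z/w = 2/3, i.e. z = (2/3)·w.
Substitute into the budget 10·w + 33.75·z = 195: 32.5·w = 195, so w* = 6 and z* = (2/3)·6 = 4.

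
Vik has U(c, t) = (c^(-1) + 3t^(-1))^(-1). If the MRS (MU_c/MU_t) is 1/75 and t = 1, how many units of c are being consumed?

For CES with ρ = -1, MRS = (1/3)·(t/c)^2.
Setting (1/3)·(1/c)^2 = 1/75 gives (1/c)^2 = 1/25, so 1/c = 0.2 and c = 5.

c = 5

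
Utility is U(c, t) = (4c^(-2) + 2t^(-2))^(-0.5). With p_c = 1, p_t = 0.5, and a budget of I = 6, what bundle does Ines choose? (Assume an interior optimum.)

c* = 4, t* = 4

For CES with ρ = -2, MRS = (4/2)·(t/c)^3.
Tangency: set MRS = p_c/p_t = 1/0.5 = 2.
So (t/c)^3 = 1; taking the cube root, t/c = 1, i.e. t = c.
Substitute into the budget 1·c + 0.5·t = 6: 1.5·c = 6, so c* = 4 and t* = 4.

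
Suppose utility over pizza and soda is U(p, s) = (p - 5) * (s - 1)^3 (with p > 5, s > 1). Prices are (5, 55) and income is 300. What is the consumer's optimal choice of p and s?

p* = 16, s* = 4

MU_p = (s−1)^3, MU_s = 3·(p−5)·(s−1)^2.
MRS = (1/3)·(s−1)/(p−5).
Tangency: set MRS = p_p/p_s = 5/55 = 1/11.
So (1/3)·(s − 1)/(p − 5) = 1/11, i.e. (s − 1) = (3/11)·(p − 5).
Rewrite the budget in excess-of-subsistence terms: 5·(p − 5) + 55·(s − 1) = 300 − 5·5 − 55·1 = 220.
Substituting, 20·(p − 5) = 220, so p − 5 = 11 and p* = 16.
Then s − 1 = (3/11)·11 = 3, so s* = 4.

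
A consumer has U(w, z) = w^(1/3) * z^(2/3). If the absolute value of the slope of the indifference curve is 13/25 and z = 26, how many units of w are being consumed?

w = 25

MU_w = 1/3·w^(-2/3)·z^(2/3) and MU_z = 2/3·w^(1/3)·z^(-1/3).
MRS = MU_w/MU_z = (0.5)·z/w.
Substitute z = 26: MRS = 13/w. Setting 13/w = 13/25 gives w = 13/(13/25) = 25.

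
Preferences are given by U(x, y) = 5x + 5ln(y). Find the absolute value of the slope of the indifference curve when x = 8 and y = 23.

MRS = 23

MU_x = 5, MU_y = 5/y.
MRS = 5 ÷ (5/y).
At (8, 23): MRS = 23.
The indifference curve has slope −23 at this bundle.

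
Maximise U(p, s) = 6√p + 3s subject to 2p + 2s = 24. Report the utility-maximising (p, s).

MU_p = 6/(2√p), MU_s = 3.
MRS = 6/(2√p) ÷ 3.
Tangency: set MRS = p_p/p_s = 2/2 = 1.
MRS depends only on p: 1/√p = 1 ⇒ √p = 1/1 = 1 ⇒ p* = 1.
From the budget, 2·s = 24 − 2·1 = 22, so s* = 11.

p* = 1, s* = 11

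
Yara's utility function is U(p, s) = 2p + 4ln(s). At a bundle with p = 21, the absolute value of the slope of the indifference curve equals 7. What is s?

s = 14

MU_p = 2, MU_s = 4/s.
MRS = 2 ÷ (4/s).
MRS depends only on s: 0.5·s = 7 ⇒ s = 7/0.5 = 14.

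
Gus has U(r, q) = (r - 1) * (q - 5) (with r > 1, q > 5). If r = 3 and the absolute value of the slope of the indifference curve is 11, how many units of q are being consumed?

MU_r = (q−5), MU_q = (r−1).
MRS = (q−5)/(r−1).
Substitute r = 3: MRS = (q − 5)/2. Setting this equal to 11 gives q − 5 = 11·2 = 22, so q = 27.

q = 27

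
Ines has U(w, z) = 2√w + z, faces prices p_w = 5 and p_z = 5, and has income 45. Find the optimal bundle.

MU_w = 2/(2√w), MU_z = 1.
MRS = 2/(2√w) ÷ 1.
Tangency: set MRS = p_w/p_z = 5/5 = 1.
MRS depends only on w: 1/√w = 1 ⇒ √w = 1/1 = 1 ⇒ w* = 1.
From the budget, 5·z = 45 − 5·1 = 40, so z* = 8.

w* = 1, z* = 8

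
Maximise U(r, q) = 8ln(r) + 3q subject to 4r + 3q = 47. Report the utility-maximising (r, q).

MU_r = 8/r, MU_q = 3.
MRS = 8/r ÷ 3.
Tangency: set MRS = p_r/p_q = 4/3.
MRS depends only on r: (8/3)/r = 4/3 ⇒ r* = (8/3)/(4/3) = 2.
From the budget, 3·q = 47 − 4·2 = 39, so q* = 13.

r* = 2, q* = 13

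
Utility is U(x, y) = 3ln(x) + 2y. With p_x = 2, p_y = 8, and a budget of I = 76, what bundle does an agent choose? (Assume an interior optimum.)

x* = 6, y* = 8

MU_x = 3/x, MU_y = 2.
MRS = 3/x ÷ 2.
Tangency: set MRS = p_x/p_y = 2/8 = 0.25.
MRS depends only on x: 1.5/x = 0.25 ⇒ x* = 1.5/0.25 = 6.
From the budget, 8·y = 76 − 2·6 = 64, so y* = 8.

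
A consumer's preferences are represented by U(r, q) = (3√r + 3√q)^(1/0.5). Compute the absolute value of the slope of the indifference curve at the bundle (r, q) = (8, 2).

MRS = 0.5

For CES with ρ = 0.5, MRS = √(q/r).
At (8, 2): MRS = 0.5.
That is, one extra unit of r is worth 0.5 units of q at the margin.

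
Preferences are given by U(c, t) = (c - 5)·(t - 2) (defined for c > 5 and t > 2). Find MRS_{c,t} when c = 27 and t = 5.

MRS = 3/22

MU_c = (t−2), MU_t = (c−5).
MRS = (t−2)/(c−5).
At (27, 5): MRS = 3/22.
So at (27, 5) the consumer would give up 3/22 units of t for one more unit of c.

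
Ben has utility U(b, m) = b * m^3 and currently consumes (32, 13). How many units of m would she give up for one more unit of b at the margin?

MU_b = m^3 and MU_m = 3·b·m^2.
MRS = MU_b/MU_m = (1/3)·m/b.
At (32, 13): MRS = 13/96.
The indifference curve has slope −13/96 at this bundle.

MRS = 13/96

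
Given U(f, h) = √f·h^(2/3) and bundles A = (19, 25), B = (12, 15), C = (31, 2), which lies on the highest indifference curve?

Evaluate utility at each bundle:
U(A) = 37.268.
U(B) = 21.069.
U(C) = 8.838.
Highest utility is A, so A ≻ B ≻ C.

Bundle A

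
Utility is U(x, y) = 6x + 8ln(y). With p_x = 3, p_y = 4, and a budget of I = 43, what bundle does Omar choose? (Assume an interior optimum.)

MU_x = 6, MU_y = 8/y.
MRS = 6 ÷ (8/y).
Tangency: set MRS = p_x/p_y = 3/4 = 0.75.
MRS depends only on y: 0.75·y = 0.75 ⇒ y* = 0.75/0.75 = 1.
From the budget, 3·x = 43 − 4·1 = 39, so x* = 13.

x* = 13, y* = 1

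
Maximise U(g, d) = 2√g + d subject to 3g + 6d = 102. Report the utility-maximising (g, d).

g* = 4, d* = 15

MU_g = 2/(2√g), MU_d = 1.
MRS = 2/(2√g) ÷ 1.
Tangency: set MRS = p_g/p_d = 3/6 = 0.5.
MRS depends only on g: 1/√g = 0.5 ⇒ √g = 1/0.5 = 2 ⇒ g* = 4.
From the budget, 6·d = 102 − 3·4 = 90, so d* = 15.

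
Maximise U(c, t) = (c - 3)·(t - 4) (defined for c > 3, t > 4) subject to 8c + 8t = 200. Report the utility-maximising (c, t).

c* = 12, t* = 13

MU_c = (t−4), MU_t = (c−3).
MRS = (t−4)/(c−3).
Tangency: set MRS = p_c/p_t = 8/8 = 1.
So (t − 4)/(c − 3) = 1, i.e. (t − 4) = (c − 3).
Rewrite the budget in excess-of-subsistence terms: 8·(c − 3) + 8·(t − 4) = 200 − 8·3 − 8·4 = 144.
Substituting, 16·(c − 3) = 144, so c − 3 = 9 and c* = 12.
Then t − 4 = 9, so t* = 13.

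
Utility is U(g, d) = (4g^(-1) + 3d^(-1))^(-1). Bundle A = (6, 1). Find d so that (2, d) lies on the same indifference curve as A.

d = 1.8

U depends on (g, d) only through S = 4g^(-1) + 3d^(-1), so equal utility means equal S. At (6, 1): S = 11/3.
With g = 2: 4·2^(-1) = 2, so 3d^(-1) = 11/3 − 2 = 5/3, i.e. d^(-1) = 5/9.
Hence d = 1/(5/9) = 1.8.
Check: U(2, 1.8) = 0.2727.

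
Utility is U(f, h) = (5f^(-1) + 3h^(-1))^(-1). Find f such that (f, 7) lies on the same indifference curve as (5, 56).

f = 8

U depends on (f, h) only through S = 5f^(-1) + 3h^(-1), so equal utility means equal S. At (5, 56): S = 59/56.
With h = 7: 3·7^(-1) = 3/7, so 5f^(-1) = 59/56 − 3/7 = 0.625, i.e. f^(-1) = 0.125.
Hence f = 1/0.125 = 8.
Check: U(8, 7) = 0.9492.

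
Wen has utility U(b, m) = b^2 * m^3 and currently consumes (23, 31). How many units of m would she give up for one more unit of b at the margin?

MU_b = 2·b·m^3 and MU_m = 3·b^2·m^2.
MRS = MU_b/MU_m = (2/3)·m/b.
At (23, 31): MRS = 62/69.
That is, one extra unit of b is worth 62/69 units of m at the margin.

MRS = 62/69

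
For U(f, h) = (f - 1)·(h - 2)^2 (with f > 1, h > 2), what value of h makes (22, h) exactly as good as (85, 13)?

U(85, 13) = 10164.
Set U(22, h) = 10164 and solve.
With f = 22: (22 − 1) = 21, so (h − 2)^2 = 10164/21 = 484.
Taking the square root (with h > 2): h − 2 = 22, so h = 24.
Check: U(22, 24) = 10164.

h = 24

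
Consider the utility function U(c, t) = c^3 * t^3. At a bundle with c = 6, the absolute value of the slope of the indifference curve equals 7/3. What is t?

MU_c = 3·c^2·t^3 and MU_t = 3·c^3·t^2.
MRS = MU_c/MU_t = t/c.
Substitute c = 6: MRS = t/6. Setting t/6 = 7/3 gives t = (7/3)·6 = 14.

t = 14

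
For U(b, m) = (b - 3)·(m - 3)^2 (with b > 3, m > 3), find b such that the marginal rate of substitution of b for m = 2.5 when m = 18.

MU_b = (m−3)^2, MU_m = 2·(b−3)·(m−3).
MRS = (1/2)·(m−3)/(b−3).
Substitute m = 18: MRS = 7.5/(b − 3). Setting this equal to 2.5 gives b − 3 = 7.5/2.5 = 3, so b = 6.

b = 6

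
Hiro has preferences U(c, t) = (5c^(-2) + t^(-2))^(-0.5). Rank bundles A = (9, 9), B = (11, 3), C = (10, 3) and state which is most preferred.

Evaluate utility at each bundle:
U(A) = 3.674.
U(B) = 2.561.
U(C) = 2.491.
Highest utility is A, so A ≻ B ≻ C.

Bundle A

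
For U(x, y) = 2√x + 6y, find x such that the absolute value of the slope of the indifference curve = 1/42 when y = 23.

MU_x = 2/(2√x), MU_y = 6.
MRS = 2/(2√x) ÷ 6.
MRS depends only on x: (1/6)/√x = 1/42 ⇒ √x = (1/6)/(1/42) = 7 ⇒ x = 49.

x = 49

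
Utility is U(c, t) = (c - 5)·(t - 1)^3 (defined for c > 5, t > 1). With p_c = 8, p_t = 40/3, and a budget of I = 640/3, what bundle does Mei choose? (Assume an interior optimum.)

MU_c = (t−1)^3, MU_t = 3·(c−5)·(t−1)^2.
MRS = (1/3)·(t−1)/(c−5).
Tangency: set MRS = p_c/p_t = 8/(40/3) = 0.6.
So (1/3)·(t − 1)/(c − 5) = 0.6, i.e. (t − 1) = 1.8·(c − 5).
Rewrite the budget in excess-of-subsistence terms: 8·(c − 5) + (40/3)·(t − 1) = 640/3 − 8·5 − (40/3)·1 = 160.
Substituting, 32·(c − 5) = 160, so c − 5 = 5 and c* = 10.
Then t − 1 = 1.8·5 = 9, so t* = 10.

c* = 10, t* = 10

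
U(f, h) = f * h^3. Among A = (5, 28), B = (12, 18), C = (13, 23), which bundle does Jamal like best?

Bundle C

Evaluate utility at each bundle:
U(A) = 109760.
U(B) = 69984.
U(C) = 158171.
Highest utility is C, so C ≻ A ≻ B.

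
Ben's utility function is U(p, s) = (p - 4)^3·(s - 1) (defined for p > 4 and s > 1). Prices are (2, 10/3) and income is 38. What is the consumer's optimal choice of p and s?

MU_p = 3·(p−4)^2·(s−1), MU_s = (p−4)^3.
MRS = (3/1)·(s−1)/(p−4).
Tangency: set MRS = p_p/p_s = 2/(10/3) = 0.6.
So (3/1)·(s − 1)/(p − 4) = 0.6, i.e. (s − 1) = 0.2·(p − 4).
Rewrite the budget in excess-of-subsistence terms: 2·(p − 4) + (10/3)·(s − 1) = 38 − 2·4 − (10/3)·1 = 80/3.
Substituting, (8/3)·(p − 4) = 80/3, so p − 4 = 10 and p* = 14.
Then s − 1 = 0.2·10 = 2, so s* = 3.

p* = 14, s* = 3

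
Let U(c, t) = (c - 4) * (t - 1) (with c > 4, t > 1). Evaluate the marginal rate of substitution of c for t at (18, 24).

MRS = 23/14

MU_c = (t−1), MU_t = (c−4).
MRS = (t−1)/(c−4).
At (18, 24): MRS = 23/14.
The indifference curve has slope −23/14 at this bundle.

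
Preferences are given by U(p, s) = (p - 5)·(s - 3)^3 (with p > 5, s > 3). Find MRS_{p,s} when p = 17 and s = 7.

MRS = 1/9

MU_p = (s−3)^3, MU_s = 3·(p−5)·(s−3)^2.
MRS = (1/3)·(s−3)/(p−5).
At (17, 7): MRS = 1/9.
That is, one extra unit of p is worth 1/9 units of s at the margin.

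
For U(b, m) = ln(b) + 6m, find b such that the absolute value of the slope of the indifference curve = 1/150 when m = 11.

b = 25

MU_b = 1/b, MU_m = 6.
MRS = 1/b ÷ 6.
MRS depends only on b: (1/6)/b = 1/150 ⇒ b = (1/6)/(1/150) = 25.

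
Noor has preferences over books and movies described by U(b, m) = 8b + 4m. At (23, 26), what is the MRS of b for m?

MU_b = 8, MU_m = 4, so MRS = 8/4 = 2 at every bundle.
At (23, 26): MRS = 2.
The indifference curve has slope −2 at this bundle.

MRS = 2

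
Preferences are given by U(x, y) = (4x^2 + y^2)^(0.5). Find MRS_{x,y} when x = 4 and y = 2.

For CES with ρ = 2, MRS = (4/1)·(y/x)^(-1).
At (4, 2): MRS = 8.
That is, one extra unit of x is worth 8 units of y at the margin.

MRS = 8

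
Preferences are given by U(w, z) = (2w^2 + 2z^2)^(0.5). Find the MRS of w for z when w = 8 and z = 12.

For CES with ρ = 2, MRS = (z/w)^(-1).
At (8, 12): MRS = 2/3.
The indifference curve has slope −2/3 at this bundle.

MRS = 2/3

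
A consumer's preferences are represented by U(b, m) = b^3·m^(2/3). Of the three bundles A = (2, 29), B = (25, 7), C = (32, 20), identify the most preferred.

Evaluate utility at each bundle:
U(A) = 75.513.
U(B) = 57176.652.
U(C) = 241436.688.
Highest utility is C, so C ≻ B ≻ A.

Bundle C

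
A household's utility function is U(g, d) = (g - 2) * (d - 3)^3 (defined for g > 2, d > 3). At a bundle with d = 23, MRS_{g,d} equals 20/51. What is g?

MU_g = (d−3)^3, MU_d = 3·(g−2)·(d−3)^2.
MRS = (1/3)·(d−3)/(g−2).
Substitute d = 23: MRS = (20/3)/(g − 2). Setting this equal to 20/51 gives g − 2 = (20/3)/(20/51) = 17, so g = 19.

g = 19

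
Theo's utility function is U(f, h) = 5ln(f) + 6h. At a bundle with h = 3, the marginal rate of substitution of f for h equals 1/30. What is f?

f = 25

MU_f = 5/f, MU_h = 6.
MRS = 5/f ÷ 6.
MRS depends only on f: (5/6)/f = 1/30 ⇒ f = (5/6)/(1/30) = 25.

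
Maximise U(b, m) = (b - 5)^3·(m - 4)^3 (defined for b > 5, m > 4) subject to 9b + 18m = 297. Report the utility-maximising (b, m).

MU_b = 3·(b−5)^2·(m−4)^3, MU_m = 3·(b−5)^3·(m−4)^2.
MRS = (m−4)/(b−5).
Tangency: set MRS = p_b/p_m = 9/18 = 0.5.
So (m − 4)/(b − 5) = 0.5, i.e. (m − 4) = 0.5·(b − 5).
Rewrite the budget in excess-of-subsistence terms: 9·(b − 5) + 18·(m − 4) = 297 − 9·5 − 18·4 = 180.
Substituting, 18·(b − 5) = 180, so b − 5 = 10 and b* = 15.
Then m − 4 = 0.5·10 = 5, so m* = 9.

b* = 15, m* = 9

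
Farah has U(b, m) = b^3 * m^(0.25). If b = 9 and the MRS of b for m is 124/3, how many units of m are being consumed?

m = 31

MU_b = 3·b^2·m^(0.25) and MU_m = 0.25·b^3·m^(-0.75).
MRS = MU_b/MU_m = (12)·m/b.
Substitute b = 9: MRS = m/0.75. Setting m/0.75 = 124/3 gives m = (124/3)·0.75 = 31.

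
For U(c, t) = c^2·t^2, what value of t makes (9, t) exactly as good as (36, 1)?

t = 4

U(36, 1) = 1296.
Set U(9, t) = 1296 and solve.
With c = 9: 9^2 = 81, so t^2 = 1296/81 = 16; taking the square root, t = 4.
Check: U(9, 4) = 1296.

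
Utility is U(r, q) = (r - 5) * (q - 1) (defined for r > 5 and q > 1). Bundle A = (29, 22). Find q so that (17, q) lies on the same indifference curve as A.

U(29, 22) = 504.
Set U(17, q) = 504 and solve.
With r = 17: (17 − 5) = 12, so (q − 1) = 504/12 = 42.
So q = 1 + 42 = 43.
Check: U(17, 43) = 504.

q = 43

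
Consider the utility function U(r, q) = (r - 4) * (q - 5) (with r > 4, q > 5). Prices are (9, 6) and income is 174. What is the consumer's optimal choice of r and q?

MU_r = (q−5), MU_q = (r−4).
MRS = (q−5)/(r−4).
Tangency: set MRS = p_r/p_q = 9/6 = 1.5.
So (q − 5)/(r − 4) = 1.5, i.e. (q − 5) = 1.5·(r − 4).
Rewrite the budget in excess-of-subsistence terms: 9·(r − 4) + 6·(q − 5) = 174 − 9·4 − 6·5 = 108.
Substituting, 18·(r − 4) = 108, so r − 4 = 6 and r* = 10.
Then q − 5 = 1.5·6 = 9, so q* = 14.

r* = 10, q* = 14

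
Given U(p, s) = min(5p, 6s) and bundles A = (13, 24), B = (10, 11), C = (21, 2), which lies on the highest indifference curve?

Bundle A

Evaluate utility at each bundle:
U(A) = 65.
U(B) = 50.
U(C) = 12.
Highest utility is A, so A ≻ B ≻ C.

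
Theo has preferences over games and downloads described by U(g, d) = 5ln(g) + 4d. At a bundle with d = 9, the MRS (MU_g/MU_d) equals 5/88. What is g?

g = 22

MU_g = 5/g, MU_d = 4.
MRS = 5/g ÷ 4.
MRS depends only on g: 1.25/g = 5/88 ⇒ g = 1.25/(5/88) = 22.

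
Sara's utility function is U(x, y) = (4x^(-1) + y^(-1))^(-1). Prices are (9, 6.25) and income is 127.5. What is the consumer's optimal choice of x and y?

x* = 10, y* = 6

For CES with ρ = -1, MRS = (4/1)·(y/x)^2.
Tangency: set MRS = p_x/p_y = 9/6.25 = 36/25.
So (y/x)^2 = 9/25; taking the square root, y/x = 0.6, i.e. y = 0.6·x.
Substitute into the budget 9·x + 6.25·y = 127.5: 12.75·x = 127.5, so x* = 10 and y* = 0.6·10 = 6.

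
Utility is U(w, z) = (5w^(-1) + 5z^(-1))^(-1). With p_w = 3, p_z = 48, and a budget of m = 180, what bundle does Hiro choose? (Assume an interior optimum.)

For CES with ρ = -1, MRS = (z/w)^2.
Tangency: set MRS = p_w/p_z = 3/48 = 1/16.
So (z/w)^2 = 1/16; taking the square root, z/w = 0.25, i.e. z = 0.25·w.
Substitute into the budget 3·w + 48·z = 180: 15·w = 180, so w* = 12 and z* = 0.25·12 = 3.

w* = 12, z* = 3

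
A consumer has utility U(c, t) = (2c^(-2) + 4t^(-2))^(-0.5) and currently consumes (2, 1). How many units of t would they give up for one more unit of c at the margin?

MRS = 1/16

For CES with ρ = -2, MRS = (2/4)·(t/c)^3.
At (2, 1): MRS = 1/16.
The indifference curve has slope −1/16 at this bundle.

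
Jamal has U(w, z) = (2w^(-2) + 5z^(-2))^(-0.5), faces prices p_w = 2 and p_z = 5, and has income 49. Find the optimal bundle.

For CES with ρ = -2, MRS = (2/5)·(z/w)^3.
Tangency: set MRS = p_w/p_z = 2/5 = 0.4.
So (z/w)^3 = 1; taking the cube root, z/w = 1, i.e. z = w.
Substitute into the budget 2·w + 5·z = 49: 7·w = 49, so w* = 7 and z* = 7.

w* = 7, z* = 7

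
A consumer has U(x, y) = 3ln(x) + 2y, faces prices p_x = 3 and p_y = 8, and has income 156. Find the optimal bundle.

MU_x = 3/x, MU_y = 2.
MRS = 3/x ÷ 2.
Tangency: set MRS = p_x/p_y = 3/8 = 0.375.
MRS depends only on x: 1.5/x = 0.375 ⇒ x* = 1.5/0.375 = 4.
From the budget, 8·y = 156 − 3·4 = 144, so y* = 18.

x* = 4, y* = 18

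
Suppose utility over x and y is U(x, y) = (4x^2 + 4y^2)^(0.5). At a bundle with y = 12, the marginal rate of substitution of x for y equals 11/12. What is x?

For CES with ρ = 2, MRS = (y/x)^(-1).
Setting (12/x)^(-1) = 11/12 gives 12/x = 12/11 and x = 11.

x = 11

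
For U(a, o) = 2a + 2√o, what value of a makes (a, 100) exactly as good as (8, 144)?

a = 10

U(8, 144) = 40.
Set U(a, 100) = 40 and solve.
With o = 100: √100 = 10, so 2a = 40 − 2·10 = 20 and a = 10.
Check: U(10, 100) = 40.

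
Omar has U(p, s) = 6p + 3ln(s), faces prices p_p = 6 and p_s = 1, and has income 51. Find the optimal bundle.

p* = 8, s* = 3

MU_p = 6, MU_s = 3/s.
MRS = 6 ÷ (3/s).
Tangency: set MRS = p_p/p_s = 6/1 = 6.
MRS depends only on s: 2·s = 6 ⇒ s* = 6/2 = 3.
From the budget, 6·p = 51 − 1·3 = 48, so p* = 8.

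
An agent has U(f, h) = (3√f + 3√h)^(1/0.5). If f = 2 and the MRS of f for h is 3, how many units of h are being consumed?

h = 18

For CES with ρ = 0.5, MRS = √(h/f).
Setting √(h/2) = 3 gives h/2 = 9 and h = 18.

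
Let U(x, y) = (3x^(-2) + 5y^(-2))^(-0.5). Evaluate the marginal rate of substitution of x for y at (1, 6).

For CES with ρ = -2, MRS = (3/5)·(y/x)^3.
At (1, 6): MRS = 129.6.
That is, one extra unit of x is worth 129.6 units of y at the margin.

MRS = 129.6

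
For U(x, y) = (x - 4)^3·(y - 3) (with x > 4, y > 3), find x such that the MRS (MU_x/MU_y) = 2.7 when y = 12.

x = 14

MU_x = 3·(x−4)^2·(y−3), MU_y = (x−4)^3.
MRS = (3/1)·(y−3)/(x−4).
Substitute y = 12: MRS = 27/(x − 4). Setting this equal to 2.7 gives x − 4 = 27/2.7 = 10, so x = 14.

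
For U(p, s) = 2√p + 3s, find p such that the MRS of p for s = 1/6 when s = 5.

MU_p = 2/(2√p), MU_s = 3.
MRS = 2/(2√p) ÷ 3.
MRS depends only on p: (1/3)/√p = 1/6 ⇒ √p = (1/3)/(1/6) = 2 ⇒ p = 4.

p = 4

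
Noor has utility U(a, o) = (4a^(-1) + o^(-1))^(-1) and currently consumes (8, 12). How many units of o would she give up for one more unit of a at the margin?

MRS = 9

For CES with ρ = -1, MRS = (4/1)·(o/a)^2.
At (8, 12): MRS = 9.
So at (8, 12) the consumer would give up 9 units of o for one more unit of a.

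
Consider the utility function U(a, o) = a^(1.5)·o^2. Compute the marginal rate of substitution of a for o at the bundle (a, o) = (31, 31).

MRS = 0.75

MU_a = 1.5·√a·o^2 and MU_o = 2·a^(1.5)·o.
MRS = MU_a/MU_o = (0.75)·o/a.
At (31, 31): MRS = 0.75.
The indifference curve has slope −0.75 at this bundle.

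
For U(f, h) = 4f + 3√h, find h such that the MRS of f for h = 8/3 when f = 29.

MU_f = 4, MU_h = 3/(2√h).
MRS = 4 ÷ (3/(2√h)).
MRS depends only on h: (8/3)·√h = 8/3 ⇒ √h = (8/3)/(8/3) = 1 ⇒ h = 1.

h = 1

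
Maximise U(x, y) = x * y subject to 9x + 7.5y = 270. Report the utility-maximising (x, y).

MU_x = y and MU_y = x.
MRS = MU_x/MU_y = y/x.
Tangency: set MRS = p_x/p_y = 9/7.5 = 1.2.
So y/x = 1.2, i.e. y = 1.2·x.
Substitute into the budget 9·x + 7.5·y = 270: 18·x = 270, so x* = 15.
Then y* = 1.2·15 = 18.

x* = 15, y* = 18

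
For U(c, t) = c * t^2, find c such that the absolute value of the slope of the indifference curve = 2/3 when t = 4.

MU_c = t^2 and MU_t = 2·c·t.
MRS = MU_c/MU_t = (1/2)·t/c.
Substitute t = 4: MRS = 2/c. Setting 2/c = 2/3 gives c = 2/(2/3) = 3.

c = 3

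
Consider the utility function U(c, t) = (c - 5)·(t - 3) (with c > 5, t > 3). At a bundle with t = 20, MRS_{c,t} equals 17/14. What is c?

c = 19

MU_c = (t−3), MU_t = (c−5).
MRS = (t−3)/(c−5).
Substitute t = 20: MRS = 17/(c − 5). Setting this equal to 17/14 gives c − 5 = 17/(17/14) = 14, so c = 19.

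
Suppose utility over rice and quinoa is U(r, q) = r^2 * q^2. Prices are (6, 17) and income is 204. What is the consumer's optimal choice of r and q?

r* = 17, q* = 6

MU_r = 2·r·q^2 and MU_q = 2·r^2·q.
MRS = MU_r/MU_q = q/r.
Tangency: set MRS = p_r/p_q = 6/17.
So q/r = 6/17, i.e. q = (6/17)·r.
Substitute into the budget 6·r + 17·q = 204: 12·r = 204, so r* = 17.
Then q* = (6/17)·17 = 6.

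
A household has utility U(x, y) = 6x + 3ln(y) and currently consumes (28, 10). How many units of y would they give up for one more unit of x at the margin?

MRS = 20

MU_x = 6, MU_y = 3/y.
MRS = 6 ÷ (3/y).
At (28, 10): MRS = 20.
So at (28, 10) the consumer would give up 20 units of y for one more unit of x.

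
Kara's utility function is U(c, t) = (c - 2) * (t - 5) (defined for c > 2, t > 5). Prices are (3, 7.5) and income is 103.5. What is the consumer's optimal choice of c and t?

MU_c = (t−5), MU_t = (c−2).
MRS = (t−5)/(c−2).
Tangency: set MRS = p_c/p_t = 3/7.5 = 0.4.
So (t − 5)/(c − 2) = 0.4, i.e. (t − 5) = 0.4·(c − 2).
Rewrite the budget in excess-of-subsistence terms: 3·(c − 2) + 7.5·(t − 5) = 103.5 − 3·2 − 7.5·5 = 60.
Substituting, 6·(c − 2) = 60, so c − 2 = 10 and c* = 12.
Then t − 5 = 0.4·10 = 4, so t* = 9.

c* = 12, t* = 9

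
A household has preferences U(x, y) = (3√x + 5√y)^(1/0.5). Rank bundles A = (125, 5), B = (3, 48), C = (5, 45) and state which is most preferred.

Bundle A

Evaluate utility at each bundle:
U(A) = 2000.000.
U(B) = 1587.000.
U(C) = 1620.000.
Highest utility is A, so A ≻ C ≻ B.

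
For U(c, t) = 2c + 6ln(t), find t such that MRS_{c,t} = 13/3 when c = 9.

MU_c = 2, MU_t = 6/t.
MRS = 2 ÷ (6/t).
MRS depends only on t: (1/3)·t = 13/3 ⇒ t = (13/3)/(1/3) = 13.

t = 13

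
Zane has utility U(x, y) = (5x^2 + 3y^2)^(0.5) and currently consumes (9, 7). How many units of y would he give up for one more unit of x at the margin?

For CES with ρ = 2, MRS = (5/3)·(y/x)^(-1).
At (9, 7): MRS = 15/7.
The indifference curve has slope −15/7 at this bundle.

MRS = 15/7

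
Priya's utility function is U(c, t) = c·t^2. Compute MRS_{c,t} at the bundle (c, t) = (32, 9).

MRS = 9/64

MU_c = t^2 and MU_t = 2·c·t.
MRS = MU_c/MU_t = (1/2)·t/c.
At (32, 9): MRS = 9/64.
That is, one extra unit of c is worth 9/64 units of t at the margin.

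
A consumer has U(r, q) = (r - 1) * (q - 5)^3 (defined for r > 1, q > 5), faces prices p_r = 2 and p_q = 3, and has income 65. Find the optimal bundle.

r* = 7, q* = 17

MU_r = (q−5)^3, MU_q = 3·(r−1)·(q−5)^2.
MRS = (1/3)·(q−5)/(r−1).
Tangency: set MRS = p_r/p_q = 2/3.
So (1/3)·(q − 5)/(r − 1) = 2/3, i.e. (q − 5) = 2·(r − 1).
Rewrite the budget in excess-of-subsistence terms: 2·(r − 1) + 3·(q − 5) = 65 − 2·1 − 3·5 = 48.
Substituting, 8·(r − 1) = 48, so r − 1 = 6 and r* = 7.
Then q − 5 = 2·6 = 12, so q* = 17.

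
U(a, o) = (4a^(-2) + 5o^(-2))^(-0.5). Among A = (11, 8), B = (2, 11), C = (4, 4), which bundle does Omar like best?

Bundle A

Evaluate utility at each bundle:
U(A) = 2.999.
U(B) = 0.980.
U(C) = 1.333.
Highest utility is A, so A ≻ C ≻ B.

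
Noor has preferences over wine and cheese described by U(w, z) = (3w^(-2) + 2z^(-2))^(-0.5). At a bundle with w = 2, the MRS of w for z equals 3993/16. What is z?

z = 11

For CES with ρ = -2, MRS = (3/2)·(z/w)^3.
Setting (3/2)·(z/2)^3 = 3993/16 gives (z/2)^3 = 166.375, so z/2 = 5.5 and z = 11.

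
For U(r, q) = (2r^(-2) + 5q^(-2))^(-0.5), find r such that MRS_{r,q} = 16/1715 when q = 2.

For CES with ρ = -2, MRS = (2/5)·(q/r)^3.
Setting (2/5)·(2/r)^3 = 16/1715 gives (2/r)^3 = 8/343, so 2/r = 2/7 and r = 7.

r = 7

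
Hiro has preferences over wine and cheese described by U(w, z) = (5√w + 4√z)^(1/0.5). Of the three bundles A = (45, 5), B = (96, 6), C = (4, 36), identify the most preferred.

Evaluate utility at each bundle:
U(A) = 1805.000.
U(B) = 3456.000.
U(C) = 1156.000.
Highest utility is B, so B ≻ A ≻ C.

Bundle B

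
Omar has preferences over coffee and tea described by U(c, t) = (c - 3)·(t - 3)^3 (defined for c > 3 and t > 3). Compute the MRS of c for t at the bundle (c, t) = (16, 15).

MU_c = (t−3)^3, MU_t = 3·(c−3)·(t−3)^2.
MRS = (1/3)·(t−3)/(c−3).
At (16, 15): MRS = 4/13.
That is, one extra unit of c is worth 4/13 units of t at the margin.

MRS = 4/13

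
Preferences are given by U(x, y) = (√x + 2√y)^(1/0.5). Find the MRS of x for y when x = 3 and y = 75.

For CES with ρ = 0.5, MRS = (1/2)·√(y/x).
At (3, 75): MRS = 2.5.
So at (3, 75) the consumer would give up 2.5 units of y for one more unit of x.

MRS = 2.5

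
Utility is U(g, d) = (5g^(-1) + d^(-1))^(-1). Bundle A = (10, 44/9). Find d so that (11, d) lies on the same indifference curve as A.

U depends on (g, d) only through S = 5g^(-1) + d^(-1), so equal utility means equal S. At (10, 44/9): S = 31/44.
With g = 11: 5·11^(-1) = 5/11, so d^(-1) = 31/44 − 5/11 = 0.25.
Hence d = 1/0.25 = 4.
Check: U(11, 4) = 1.4194.

d = 4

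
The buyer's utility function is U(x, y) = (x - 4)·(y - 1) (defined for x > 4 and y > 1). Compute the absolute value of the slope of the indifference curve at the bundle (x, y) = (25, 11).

MU_x = (y−1), MU_y = (x−4).
MRS = (y−1)/(x−4).
At (25, 11): MRS = 10/21.
That is, one extra unit of x is worth 10/21 units of y at the margin.

MRS = 10/21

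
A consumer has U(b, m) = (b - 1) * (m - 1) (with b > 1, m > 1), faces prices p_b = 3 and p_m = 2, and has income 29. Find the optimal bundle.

b* = 5, m* = 7

MU_b = (m−1), MU_m = (b−1).
MRS = (m−1)/(b−1).
Tangency: set MRS = p_b/p_m = 3/2 = 1.5.
So (m − 1)/(b − 1) = 1.5, i.e. (m − 1) = 1.5·(b − 1).
Rewrite the budget in excess-of-subsistence terms: 3·(b − 1) + 2·(m − 1) = 29 − 3·1 − 2·1 = 24.
Substituting, 6·(b − 1) = 24, so b − 1 = 4 and b* = 5.
Then m − 1 = 1.5·4 = 6, so m* = 7.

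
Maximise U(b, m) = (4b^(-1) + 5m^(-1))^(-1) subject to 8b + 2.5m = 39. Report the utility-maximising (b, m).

b* = 3, m* = 6

For CES with ρ = -1, MRS = (4/5)·(m/b)^2.
Tangency: set MRS = p_b/p_m = 8/2.5 = 3.2.
So (m/b)^2 = 4; taking the square root, m/b = 2, i.e. m = 2·b.
Substitute into the budget 8·b + 2.5·m = 39: 13·b = 39, so b* = 3 and m* = 2·3 = 6.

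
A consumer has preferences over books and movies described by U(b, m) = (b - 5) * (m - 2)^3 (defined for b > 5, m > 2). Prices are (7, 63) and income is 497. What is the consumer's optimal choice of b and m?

MU_b = (m−2)^3, MU_m = 3·(b−5)·(m−2)^2.
MRS = (1/3)·(m−2)/(b−5).
Tangency: set MRS = p_b/p_m = 7/63 = 1/9.
So (1/3)·(m − 2)/(b − 5) = 1/9, i.e. (m − 2) = (1/3)·(b − 5).
Rewrite the budget in excess-of-subsistence terms: 7·(b − 5) + 63·(m − 2) = 497 − 7·5 − 63·2 = 336.
Substituting, 28·(b − 5) = 336, so b − 5 = 12 and b* = 17.
Then m − 2 = (1/3)·12 = 4, so m* = 6.

b* = 17, m* = 6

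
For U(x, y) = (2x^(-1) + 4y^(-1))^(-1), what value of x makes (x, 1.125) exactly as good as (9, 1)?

x = 3

U depends on (x, y) only through S = 2x^(-1) + 4y^(-1), so equal utility means equal S. At (9, 1): S = 38/9.
With y = 1.125: 4·1.125^(-1) = 32/9, so 2x^(-1) = 38/9 − 32/9 = 2/3, i.e. x^(-1) = 1/3.
Hence x = 1/(1/3) = 3.
Check: U(3, 1.125) = 0.2368.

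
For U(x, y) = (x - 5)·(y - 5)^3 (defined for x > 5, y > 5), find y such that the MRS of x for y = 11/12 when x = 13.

y = 27

MU_x = (y−5)^3, MU_y = 3·(x−5)·(y−5)^2.
MRS = (1/3)·(y−5)/(x−5).
Substitute x = 13: MRS = (y − 5)/24. Setting this equal to 11/12 gives y − 5 = (11/12)·24 = 22, so y = 27.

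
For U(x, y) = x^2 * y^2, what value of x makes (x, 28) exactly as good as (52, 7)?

x = 13

U(52, 7) = 132496.
Set U(x, 28) = 132496 and solve.
With y = 28: 28^2 = 784, so x^2 = 132496/784 = 169; taking the square root, x = 13.
Check: U(13, 28) = 132496.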